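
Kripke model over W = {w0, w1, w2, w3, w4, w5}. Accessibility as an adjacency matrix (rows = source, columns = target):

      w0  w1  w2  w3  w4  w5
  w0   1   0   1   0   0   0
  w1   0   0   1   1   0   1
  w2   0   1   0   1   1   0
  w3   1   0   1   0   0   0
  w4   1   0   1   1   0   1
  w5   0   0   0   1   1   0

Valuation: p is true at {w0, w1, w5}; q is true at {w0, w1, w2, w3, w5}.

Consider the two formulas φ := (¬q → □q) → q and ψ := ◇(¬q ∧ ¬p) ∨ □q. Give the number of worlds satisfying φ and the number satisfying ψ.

For (¬q → □q) → q:
w0: ¬q → □q is T, q is T. ✓
w1: ¬q → □q is T, q is T. ✓
w2: ¬q → □q is T, q is T. ✓
w3: ¬q → □q is T, q is T. ✓
w4: ¬q → □q is T, q is F. ✗
w5: ¬q → □q is T, q is T. ✓
— 5 worlds.
For ◇(¬q ∧ ¬p) ∨ □q:
w0: ◇(¬q ∧ ¬p) is F, □q is T. ✓
w1: ◇(¬q ∧ ¬p) is F, □q is T. ✓
w2: ◇(¬q ∧ ¬p) is T, □q is F. ✓
w3: ◇(¬q ∧ ¬p) is F, □q is T. ✓
w4: ◇(¬q ∧ ¬p) is F, □q is T. ✓
w5: ◇(¬q ∧ ¬p) is T, □q is F. ✓
— 6 worlds.

5 and 6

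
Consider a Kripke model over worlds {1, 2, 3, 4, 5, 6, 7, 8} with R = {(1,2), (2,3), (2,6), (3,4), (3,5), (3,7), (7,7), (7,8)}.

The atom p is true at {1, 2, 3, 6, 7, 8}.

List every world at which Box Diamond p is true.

1: successors {2}; Diamond p there: 2:T. ✓
2: successors {3, 6}; Diamond p there: 3:T, 6:F. ✗
3: successors {4, 5, 7}; Diamond p there: 4:F, 5:F, 7:T. ✗
4: no successors, so Box Diamond p holds vacuously. ✓
5: no successors, so Box Diamond p holds vacuously. ✓
6: no successors, so Box Diamond p holds vacuously. ✓
7: successors {7, 8}; Diamond p there: 7:T, 8:F. ✗
8: no successors, so Box Diamond p holds vacuously. ✓

{1, 4, 5, 6, 8}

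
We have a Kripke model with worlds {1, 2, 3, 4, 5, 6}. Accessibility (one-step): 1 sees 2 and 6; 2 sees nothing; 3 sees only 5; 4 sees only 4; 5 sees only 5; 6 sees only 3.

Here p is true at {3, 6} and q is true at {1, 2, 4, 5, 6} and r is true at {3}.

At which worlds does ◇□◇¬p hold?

{1, 3, 4, 5, 6}

1: successors {2, 6}; □◇¬p there: 2:T, 6:T. ✓
2: no successors, so ◇□◇¬p fails. ✗
3: successors {5}; □◇¬p there: 5:T. ✓
4: successors {4}; □◇¬p there: 4:T. ✓
5: successors {5}; □◇¬p there: 5:T. ✓
6: successors {3}; □◇¬p there: 3:T. ✓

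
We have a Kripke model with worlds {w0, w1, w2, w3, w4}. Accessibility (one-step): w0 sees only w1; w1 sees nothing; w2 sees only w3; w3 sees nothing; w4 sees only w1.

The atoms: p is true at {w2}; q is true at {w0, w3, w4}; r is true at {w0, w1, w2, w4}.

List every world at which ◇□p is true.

w0: successors {w1}; □p there: w1:T. ✓
w1: no successors, so ◇□p fails. ✗
w2: successors {w3}; □p there: w3:T. ✓
w3: no successors, so ◇□p fails. ✗
w4: successors {w1}; □p there: w1:T. ✓

{w0, w2, w4}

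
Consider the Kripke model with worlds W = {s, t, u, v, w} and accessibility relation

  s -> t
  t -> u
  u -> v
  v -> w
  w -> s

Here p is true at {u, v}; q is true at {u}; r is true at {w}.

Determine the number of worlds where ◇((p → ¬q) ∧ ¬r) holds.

3

s: successors {t}; (p → ¬q) ∧ ¬r there: t:T. ✓
t: successors {u}; (p → ¬q) ∧ ¬r there: u:F. ✗
u: successors {v}; (p → ¬q) ∧ ¬r there: v:T. ✓
v: successors {w}; (p → ¬q) ∧ ¬r there: w:F. ✗
w: successors {s}; (p → ¬q) ∧ ¬r there: s:T. ✓
Satisfying worlds: {s, u, w}.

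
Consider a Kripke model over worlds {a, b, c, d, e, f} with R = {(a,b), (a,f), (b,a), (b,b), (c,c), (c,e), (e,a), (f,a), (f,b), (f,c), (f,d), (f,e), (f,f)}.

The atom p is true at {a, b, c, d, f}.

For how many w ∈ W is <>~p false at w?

a: successors {b, f}; ~p there: b:F, f:F. ✗
b: successors {a, b}; ~p there: a:F, b:F. ✗
c: successors {c, e}; ~p there: c:F, e:T. ✓
d: no successors, so <>~p fails. ✗
e: successors {a}; ~p there: a:F. ✗
f: successors {a, b, c, d, e, f}; ~p there: a:F, b:F, c:F, d:F, e:T, f:F. ✓
Satisfying worlds: {c, f}.
So <>~p fails at the other 4 worlds.

4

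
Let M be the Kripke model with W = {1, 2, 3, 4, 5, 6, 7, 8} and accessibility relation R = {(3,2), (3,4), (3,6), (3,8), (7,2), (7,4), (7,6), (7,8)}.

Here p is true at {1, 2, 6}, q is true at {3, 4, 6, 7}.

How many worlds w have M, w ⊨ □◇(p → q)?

6

1: no successors, so □◇(p → q) holds vacuously. ✓
2: no successors, so □◇(p → q) holds vacuously. ✓
3: successors {2, 4, 6, 8}; ◇(p → q) there: 2:F, 4:F, 6:F, 8:F. ✗
4: no successors, so □◇(p → q) holds vacuously. ✓
5: no successors, so □◇(p → q) holds vacuously. ✓
6: no successors, so □◇(p → q) holds vacuously. ✓
7: successors {2, 4, 6, 8}; ◇(p → q) there: 2:F, 4:F, 6:F, 8:F. ✗
8: no successors, so □◇(p → q) holds vacuously. ✓
Satisfying worlds: {1, 2, 4, 5, 6, 8}.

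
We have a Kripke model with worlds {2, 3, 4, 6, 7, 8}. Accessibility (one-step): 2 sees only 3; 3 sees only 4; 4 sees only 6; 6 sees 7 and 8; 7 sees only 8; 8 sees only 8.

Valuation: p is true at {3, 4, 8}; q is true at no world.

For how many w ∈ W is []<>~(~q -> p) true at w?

2

2: successors {3}; <>~(~q -> p) there: 3:F. ✗
3: successors {4}; <>~(~q -> p) there: 4:T. ✓
4: successors {6}; <>~(~q -> p) there: 6:T. ✓
6: successors {7, 8}; <>~(~q -> p) there: 7:F, 8:F. ✗
7: successors {8}; <>~(~q -> p) there: 8:F. ✗
8: successors {8}; <>~(~q -> p) there: 8:F. ✗
Satisfying worlds: {3, 4}.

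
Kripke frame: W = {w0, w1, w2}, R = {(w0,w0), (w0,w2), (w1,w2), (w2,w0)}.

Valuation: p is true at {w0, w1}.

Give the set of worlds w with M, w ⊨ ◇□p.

w0: successors {w0, w2}; □p there: w0:F, w2:T. ✓
w1: successors {w2}; □p there: w2:T. ✓
w2: successors {w0}; □p there: w0:F. ✗

{w0, w1}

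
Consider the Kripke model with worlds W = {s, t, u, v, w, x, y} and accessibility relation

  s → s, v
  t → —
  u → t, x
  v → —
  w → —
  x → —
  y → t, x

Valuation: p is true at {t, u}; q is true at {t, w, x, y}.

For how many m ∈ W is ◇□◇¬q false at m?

4

s: successors {s, v}; □◇¬q there: s:F, v:T. ✓
t: no successors, so ◇□◇¬q fails. ✗
u: successors {t, x}; □◇¬q there: t:T, x:T. ✓
v: no successors, so ◇□◇¬q fails. ✗
w: no successors, so ◇□◇¬q fails. ✗
x: no successors, so ◇□◇¬q fails. ✗
y: successors {t, x}; □◇¬q there: t:T, x:T. ✓
Satisfying worlds: {s, u, y}.
So ◇□◇¬q fails at the other 4 worlds.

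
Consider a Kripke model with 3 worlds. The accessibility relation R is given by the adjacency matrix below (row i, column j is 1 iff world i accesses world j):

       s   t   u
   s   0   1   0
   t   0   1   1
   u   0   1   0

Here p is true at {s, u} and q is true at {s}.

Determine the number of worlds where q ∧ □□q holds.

s: q is T, □□q is F. ✗
t: q is F, □□q is F. ✗
u: q is F, □□q is F. ✗
Satisfying worlds: ∅.

0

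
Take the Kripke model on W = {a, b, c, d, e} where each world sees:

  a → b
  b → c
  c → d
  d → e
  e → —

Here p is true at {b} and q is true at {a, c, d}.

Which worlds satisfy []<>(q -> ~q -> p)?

{a, b, c, e}

a: successors {b}; <>(q -> ~q -> p) there: b:T. ✓
b: successors {c}; <>(q -> ~q -> p) there: c:T. ✓
c: successors {d}; <>(q -> ~q -> p) there: d:T. ✓
d: successors {e}; <>(q -> ~q -> p) there: e:F. ✗
e: no successors, so []<>(q -> ~q -> p) holds vacuously. ✓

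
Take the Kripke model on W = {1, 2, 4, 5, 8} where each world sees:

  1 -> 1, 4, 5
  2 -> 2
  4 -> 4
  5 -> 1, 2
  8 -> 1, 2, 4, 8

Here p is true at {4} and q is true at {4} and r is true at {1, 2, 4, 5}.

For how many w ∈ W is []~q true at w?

2

1: successors {1, 4, 5}; ~q there: 1:T, 4:F, 5:T. ✗
2: successors {2}; ~q there: 2:T. ✓
4: successors {4}; ~q there: 4:F. ✗
5: successors {1, 2}; ~q there: 1:T, 2:T. ✓
8: successors {1, 2, 4, 8}; ~q there: 1:T, 2:T, 4:F, 8:T. ✗
Satisfying worlds: {2, 5}.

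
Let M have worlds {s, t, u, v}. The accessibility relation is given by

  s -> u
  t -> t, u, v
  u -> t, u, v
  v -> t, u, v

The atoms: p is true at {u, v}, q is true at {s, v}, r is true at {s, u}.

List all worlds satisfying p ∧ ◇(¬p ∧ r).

∅

s: p is F, ◇(¬p ∧ r) is F. ✗
t: p is F, ◇(¬p ∧ r) is F. ✗
u: p is T, ◇(¬p ∧ r) is F. ✗
v: p is T, ◇(¬p ∧ r) is F. ✗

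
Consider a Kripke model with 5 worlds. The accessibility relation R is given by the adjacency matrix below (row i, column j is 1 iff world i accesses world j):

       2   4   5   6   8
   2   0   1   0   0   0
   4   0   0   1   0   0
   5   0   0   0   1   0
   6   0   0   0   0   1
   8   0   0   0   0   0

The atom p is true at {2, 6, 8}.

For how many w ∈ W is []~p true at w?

2: successors {4}; ~p there: 4:T. ✓
4: successors {5}; ~p there: 5:T. ✓
5: successors {6}; ~p there: 6:F. ✗
6: successors {8}; ~p there: 8:F. ✗
8: no successors, so []~p holds vacuously. ✓
Satisfying worlds: {2, 4, 8}.

3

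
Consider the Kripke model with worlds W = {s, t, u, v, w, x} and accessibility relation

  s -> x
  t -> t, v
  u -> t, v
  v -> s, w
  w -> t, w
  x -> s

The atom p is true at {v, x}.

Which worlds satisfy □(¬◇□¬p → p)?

{s, t, u, v, w, x}

s: successors {x}; ¬◇□¬p → p there: x:T. ✓
t: successors {t, v}; ¬◇□¬p → p there: t:T, v:T. ✓
u: successors {t, v}; ¬◇□¬p → p there: t:T, v:T. ✓
v: successors {s, w}; ¬◇□¬p → p there: s:T, w:T. ✓
w: successors {t, w}; ¬◇□¬p → p there: t:T, w:T. ✓
x: successors {s}; ¬◇□¬p → p there: s:T. ✓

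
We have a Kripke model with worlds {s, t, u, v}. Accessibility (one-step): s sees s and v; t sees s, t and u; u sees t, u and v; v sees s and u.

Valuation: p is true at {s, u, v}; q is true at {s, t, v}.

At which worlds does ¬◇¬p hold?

s: ◇¬p is F. ✓
t: ◇¬p is T. ✗
u: ◇¬p is T. ✗
v: ◇¬p is F. ✓

{s, v}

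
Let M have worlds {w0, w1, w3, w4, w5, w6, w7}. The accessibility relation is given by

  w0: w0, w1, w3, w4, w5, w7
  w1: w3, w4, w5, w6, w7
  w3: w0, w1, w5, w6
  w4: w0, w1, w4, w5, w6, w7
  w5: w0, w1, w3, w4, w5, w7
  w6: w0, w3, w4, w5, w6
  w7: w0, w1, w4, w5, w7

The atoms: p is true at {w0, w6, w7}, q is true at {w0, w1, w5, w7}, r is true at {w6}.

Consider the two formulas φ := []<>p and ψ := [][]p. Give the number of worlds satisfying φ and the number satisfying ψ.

For []<>p:
w0: successors {w0, w1, w3, w4, w5, w7}; <>p there: w0:T, w1:T, w3:T, w4:T, w5:T, w7:T. ✓
w1: successors {w3, w4, w5, w6, w7}; <>p there: w3:T, w4:T, w5:T, w6:T, w7:T. ✓
w3: successors {w0, w1, w5, w6}; <>p there: w0:T, w1:T, w5:T, w6:T. ✓
w4: successors {w0, w1, w4, w5, w6, w7}; <>p there: w0:T, w1:T, w4:T, w5:T, w6:T, w7:T. ✓
w5: successors {w0, w1, w3, w4, w5, w7}; <>p there: w0:T, w1:T, w3:T, w4:T, w5:T, w7:T. ✓
w6: successors {w0, w3, w4, w5, w6}; <>p there: w0:T, w3:T, w4:T, w5:T, w6:T. ✓
w7: successors {w0, w1, w4, w5, w7}; <>p there: w0:T, w1:T, w4:T, w5:T, w7:T. ✓
— 7 worlds.
For [][]p:
w0: successors {w0, w1, w3, w4, w5, w7}; []p there: w0:F, w1:F, w3:F, w4:F, w5:F, w7:F. ✗
w1: successors {w3, w4, w5, w6, w7}; []p there: w3:F, w4:F, w5:F, w6:F, w7:F. ✗
w3: successors {w0, w1, w5, w6}; []p there: w0:F, w1:F, w5:F, w6:F. ✗
w4: successors {w0, w1, w4, w5, w6, w7}; []p there: w0:F, w1:F, w4:F, w5:F, w6:F, w7:F. ✗
w5: successors {w0, w1, w3, w4, w5, w7}; []p there: w0:F, w1:F, w3:F, w4:F, w5:F, w7:F. ✗
w6: successors {w0, w3, w4, w5, w6}; []p there: w0:F, w3:F, w4:F, w5:F, w6:F. ✗
w7: successors {w0, w1, w4, w5, w7}; []p there: w0:F, w1:F, w4:F, w5:F, w7:F. ✗
— 0 worlds.

7 and 0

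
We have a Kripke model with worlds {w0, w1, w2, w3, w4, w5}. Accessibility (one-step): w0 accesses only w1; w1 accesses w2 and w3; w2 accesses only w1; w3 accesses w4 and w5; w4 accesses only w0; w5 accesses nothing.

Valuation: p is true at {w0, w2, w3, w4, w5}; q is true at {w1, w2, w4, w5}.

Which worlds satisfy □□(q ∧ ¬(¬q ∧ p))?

w0: successors {w1}; □(q ∧ ¬(¬q ∧ p)) there: w1:F. ✗
w1: successors {w2, w3}; □(q ∧ ¬(¬q ∧ p)) there: w2:T, w3:T. ✓
w2: successors {w1}; □(q ∧ ¬(¬q ∧ p)) there: w1:F. ✗
w3: successors {w4, w5}; □(q ∧ ¬(¬q ∧ p)) there: w4:F, w5:T. ✗
w4: successors {w0}; □(q ∧ ¬(¬q ∧ p)) there: w0:T. ✓
w5: no successors, so □□(q ∧ ¬(¬q ∧ p)) holds vacuously. ✓

{w1, w4, w5}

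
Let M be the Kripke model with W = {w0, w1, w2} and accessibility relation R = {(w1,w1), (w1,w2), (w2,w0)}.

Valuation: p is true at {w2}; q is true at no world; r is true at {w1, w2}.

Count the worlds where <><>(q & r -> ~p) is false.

w0: no successors, so <><>(q & r -> ~p) fails. ✗
w1: successors {w1, w2}; <>(q & r -> ~p) there: w1:T, w2:T. ✓
w2: successors {w0}; <>(q & r -> ~p) there: w0:F. ✗
Satisfying worlds: {w1}.
So <><>(q & r -> ~p) fails at the other 2 worlds.

2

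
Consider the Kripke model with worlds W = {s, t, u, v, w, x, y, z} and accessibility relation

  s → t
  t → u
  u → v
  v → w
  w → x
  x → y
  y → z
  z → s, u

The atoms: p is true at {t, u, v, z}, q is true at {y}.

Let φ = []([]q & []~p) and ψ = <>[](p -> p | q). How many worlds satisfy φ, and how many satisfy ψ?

1 and 8

For []([]q & []~p):
s: successors {t}; []q & []~p there: t:F. ✗
t: successors {u}; []q & []~p there: u:F. ✗
u: successors {v}; []q & []~p there: v:F. ✗
v: successors {w}; []q & []~p there: w:F. ✗
w: successors {x}; []q & []~p there: x:T. ✓
x: successors {y}; []q & []~p there: y:F. ✗
y: successors {z}; []q & []~p there: z:F. ✗
z: successors {s, u}; []q & []~p there: s:F, u:F. ✗
— 1 world.
For <>[](p -> p | q):
s: successors {t}; [](p -> p | q) there: t:T. ✓
t: successors {u}; [](p -> p | q) there: u:T. ✓
u: successors {v}; [](p -> p | q) there: v:T. ✓
v: successors {w}; [](p -> p | q) there: w:T. ✓
w: successors {x}; [](p -> p | q) there: x:T. ✓
x: successors {y}; [](p -> p | q) there: y:T. ✓
y: successors {z}; [](p -> p | q) there: z:T. ✓
z: successors {s, u}; [](p -> p | q) there: s:T, u:T. ✓
— 8 worlds.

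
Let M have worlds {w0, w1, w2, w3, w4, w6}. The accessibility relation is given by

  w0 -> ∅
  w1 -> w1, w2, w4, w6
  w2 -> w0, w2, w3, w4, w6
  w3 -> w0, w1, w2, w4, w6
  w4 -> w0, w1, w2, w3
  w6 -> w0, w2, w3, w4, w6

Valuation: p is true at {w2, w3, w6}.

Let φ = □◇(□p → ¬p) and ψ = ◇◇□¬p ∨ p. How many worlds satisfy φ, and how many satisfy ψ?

For □◇(□p → ¬p):
w0: no successors, so □◇(□p → ¬p) holds vacuously. ✓
w1: successors {w1, w2, w4, w6}; ◇(□p → ¬p) there: w1:T, w2:T, w4:T, w6:T. ✓
w2: successors {w0, w2, w3, w4, w6}; ◇(□p → ¬p) there: w0:F, w2:T, w3:T, w4:T, w6:T. ✗
w3: successors {w0, w1, w2, w4, w6}; ◇(□p → ¬p) there: w0:F, w1:T, w2:T, w4:T, w6:T. ✗
w4: successors {w0, w1, w2, w3}; ◇(□p → ¬p) there: w0:F, w1:T, w2:T, w3:T. ✗
w6: successors {w0, w2, w3, w4, w6}; ◇(□p → ¬p) there: w0:F, w2:T, w3:T, w4:T, w6:T. ✗
— 2 worlds.
For ◇◇□¬p ∨ p:
w0: ◇◇□¬p is F, p is F. ✗
w1: ◇◇□¬p is T, p is F. ✓
w2: ◇◇□¬p is T, p is T. ✓
w3: ◇◇□¬p is T, p is T. ✓
w4: ◇◇□¬p is T, p is F. ✓
w6: ◇◇□¬p is T, p is T. ✓
— 5 worlds.

2 and 5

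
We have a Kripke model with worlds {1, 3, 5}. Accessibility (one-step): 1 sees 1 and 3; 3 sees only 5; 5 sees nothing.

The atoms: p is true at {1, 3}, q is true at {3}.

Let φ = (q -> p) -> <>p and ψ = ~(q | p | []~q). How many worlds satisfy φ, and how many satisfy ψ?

For (q -> p) -> <>p:
1: q -> p is T, <>p is T. ✓
3: q -> p is T, <>p is F. ✗
5: q -> p is T, <>p is F. ✗
— 1 world.
For ~(q | p | []~q):
1: q | p | []~q is T. ✗
3: q | p | []~q is T. ✗
5: q | p | []~q is T. ✗
— 0 worlds.

1 and 0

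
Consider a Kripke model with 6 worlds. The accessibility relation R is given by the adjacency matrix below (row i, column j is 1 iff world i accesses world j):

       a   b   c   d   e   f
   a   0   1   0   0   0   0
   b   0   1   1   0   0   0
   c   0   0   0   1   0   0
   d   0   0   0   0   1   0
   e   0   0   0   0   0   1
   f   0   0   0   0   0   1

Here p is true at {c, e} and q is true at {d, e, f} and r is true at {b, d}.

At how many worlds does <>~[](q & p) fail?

a: successors {b}; ~[](q & p) there: b:T. ✓
b: successors {b, c}; ~[](q & p) there: b:T, c:T. ✓
c: successors {d}; ~[](q & p) there: d:F. ✗
d: successors {e}; ~[](q & p) there: e:T. ✓
e: successors {f}; ~[](q & p) there: f:T. ✓
f: successors {f}; ~[](q & p) there: f:T. ✓
Satisfying worlds: {a, b, d, e, f}.
So <>~[](q & p) fails at the other 1 world.

1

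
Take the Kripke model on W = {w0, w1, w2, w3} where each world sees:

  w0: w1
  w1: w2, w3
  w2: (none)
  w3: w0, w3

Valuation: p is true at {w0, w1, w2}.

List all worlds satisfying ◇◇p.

w0: successors {w1}; ◇p there: w1:T. ✓
w1: successors {w2, w3}; ◇p there: w2:F, w3:T. ✓
w2: no successors, so ◇◇p fails. ✗
w3: successors {w0, w3}; ◇p there: w0:T, w3:T. ✓

{w0, w1, w3}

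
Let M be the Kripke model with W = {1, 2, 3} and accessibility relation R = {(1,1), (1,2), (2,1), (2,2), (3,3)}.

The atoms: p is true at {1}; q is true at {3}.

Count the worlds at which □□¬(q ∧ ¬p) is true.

1: successors {1, 2}; □¬(q ∧ ¬p) there: 1:T, 2:T. ✓
2: successors {1, 2}; □¬(q ∧ ¬p) there: 1:T, 2:T. ✓
3: successors {3}; □¬(q ∧ ¬p) there: 3:F. ✗
Satisfying worlds: {1, 2}.

2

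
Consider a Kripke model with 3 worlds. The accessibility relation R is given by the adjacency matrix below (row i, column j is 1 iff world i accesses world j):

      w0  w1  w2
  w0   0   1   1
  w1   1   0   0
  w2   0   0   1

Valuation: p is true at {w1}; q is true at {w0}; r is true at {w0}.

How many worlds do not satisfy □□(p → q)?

1

w0: successors {w1, w2}; □(p → q) there: w1:T, w2:T. ✓
w1: successors {w0}; □(p → q) there: w0:F. ✗
w2: successors {w2}; □(p → q) there: w2:T. ✓
Satisfying worlds: {w0, w2}.
So □□(p → q) fails at the other 1 world.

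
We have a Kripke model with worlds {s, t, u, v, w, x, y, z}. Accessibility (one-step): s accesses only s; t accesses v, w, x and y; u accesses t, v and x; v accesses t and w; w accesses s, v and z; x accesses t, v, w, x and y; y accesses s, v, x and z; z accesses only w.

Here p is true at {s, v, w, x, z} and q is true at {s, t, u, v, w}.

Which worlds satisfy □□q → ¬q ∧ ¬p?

{t, u, v, x, y, z}

s: □□q is T, ¬q ∧ ¬p is F. ✗
t: □□q is F, ¬q ∧ ¬p is F. ✓
u: □□q is F, ¬q ∧ ¬p is F. ✓
v: □□q is F, ¬q ∧ ¬p is F. ✓
w: □□q is T, ¬q ∧ ¬p is F. ✗
x: □□q is F, ¬q ∧ ¬p is F. ✓
y: □□q is F, ¬q ∧ ¬p is T. ✓
z: □□q is F, ¬q ∧ ¬p is F. ✓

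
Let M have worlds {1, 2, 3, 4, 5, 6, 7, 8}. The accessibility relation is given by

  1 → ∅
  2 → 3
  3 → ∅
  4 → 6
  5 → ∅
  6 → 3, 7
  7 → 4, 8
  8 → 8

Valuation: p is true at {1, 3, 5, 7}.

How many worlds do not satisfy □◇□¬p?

3

1: no successors, so □◇□¬p holds vacuously. ✓
2: successors {3}; ◇□¬p there: 3:F. ✗
3: no successors, so □◇□¬p holds vacuously. ✓
4: successors {6}; ◇□¬p there: 6:T. ✓
5: no successors, so □◇□¬p holds vacuously. ✓
6: successors {3, 7}; ◇□¬p there: 3:F, 7:T. ✗
7: successors {4, 8}; ◇□¬p there: 4:F, 8:T. ✗
8: successors {8}; ◇□¬p there: 8:T. ✓
Satisfying worlds: {1, 3, 4, 5, 8}.
So □◇□¬p fails at the other 3 worlds.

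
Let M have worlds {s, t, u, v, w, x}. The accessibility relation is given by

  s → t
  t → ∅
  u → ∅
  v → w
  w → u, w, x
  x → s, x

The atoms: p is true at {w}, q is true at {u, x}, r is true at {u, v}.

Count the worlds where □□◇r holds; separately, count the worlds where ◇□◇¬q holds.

3 and 3

For □□◇r:
s: successors {t}; □◇r there: t:T. ✓
t: no successors, so □□◇r holds vacuously. ✓
u: no successors, so □□◇r holds vacuously. ✓
v: successors {w}; □◇r there: w:F. ✗
w: successors {u, w, x}; □◇r there: u:T, w:F, x:F. ✗
x: successors {s, x}; □◇r there: s:F, x:F. ✗
— 3 worlds.
For ◇□◇¬q:
s: successors {t}; □◇¬q there: t:T. ✓
t: no successors, so ◇□◇¬q fails. ✗
u: no successors, so ◇□◇¬q fails. ✗
v: successors {w}; □◇¬q there: w:F. ✗
w: successors {u, w, x}; □◇¬q there: u:T, w:F, x:T. ✓
x: successors {s, x}; □◇¬q there: s:F, x:T. ✓
— 3 worlds.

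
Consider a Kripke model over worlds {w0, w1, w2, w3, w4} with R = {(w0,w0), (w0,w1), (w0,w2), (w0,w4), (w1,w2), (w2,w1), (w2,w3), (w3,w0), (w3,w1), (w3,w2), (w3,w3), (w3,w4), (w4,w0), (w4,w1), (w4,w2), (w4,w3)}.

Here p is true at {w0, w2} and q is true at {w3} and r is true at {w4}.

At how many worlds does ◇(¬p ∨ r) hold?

4

w0: successors {w0, w1, w2, w4}; ¬p ∨ r there: w0:F, w1:T, w2:F, w4:T. ✓
w1: successors {w2}; ¬p ∨ r there: w2:F. ✗
w2: successors {w1, w3}; ¬p ∨ r there: w1:T, w3:T. ✓
w3: successors {w0, w1, w2, w3, w4}; ¬p ∨ r there: w0:F, w1:T, w2:F, w3:T, w4:T. ✓
w4: successors {w0, w1, w2, w3}; ¬p ∨ r there: w0:F, w1:T, w2:F, w3:T. ✓
Satisfying worlds: {w0, w2, w3, w4}.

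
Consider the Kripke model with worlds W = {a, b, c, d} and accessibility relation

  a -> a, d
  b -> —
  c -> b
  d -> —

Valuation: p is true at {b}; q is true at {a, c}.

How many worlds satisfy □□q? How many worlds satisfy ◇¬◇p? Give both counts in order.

For □□q:
a: successors {a, d}; □q there: a:F, d:T. ✗
b: no successors, so □□q holds vacuously. ✓
c: successors {b}; □q there: b:T. ✓
d: no successors, so □□q holds vacuously. ✓
— 3 worlds.
For ◇¬◇p:
a: successors {a, d}; ¬◇p there: a:T, d:T. ✓
b: no successors, so ◇¬◇p fails. ✗
c: successors {b}; ¬◇p there: b:T. ✓
d: no successors, so ◇¬◇p fails. ✗
— 2 worlds.

3 and 2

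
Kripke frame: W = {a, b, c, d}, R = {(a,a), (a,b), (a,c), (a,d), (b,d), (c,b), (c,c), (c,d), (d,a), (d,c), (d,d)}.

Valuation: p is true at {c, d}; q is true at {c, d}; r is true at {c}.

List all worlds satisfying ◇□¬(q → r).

{a, c}

a: successors {a, b, c, d}; □¬(q → r) there: a:F, b:T, c:F, d:F. ✓
b: successors {d}; □¬(q → r) there: d:F. ✗
c: successors {b, c, d}; □¬(q → r) there: b:T, c:F, d:F. ✓
d: successors {a, c, d}; □¬(q → r) there: a:F, c:F, d:F. ✗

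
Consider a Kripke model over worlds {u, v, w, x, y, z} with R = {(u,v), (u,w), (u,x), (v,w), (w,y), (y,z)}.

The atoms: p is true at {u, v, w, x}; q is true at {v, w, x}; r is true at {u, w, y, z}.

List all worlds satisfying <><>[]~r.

{w}

u: successors {v, w, x}; <>[]~r there: v:F, w:F, x:F. ✗
v: successors {w}; <>[]~r there: w:F. ✗
w: successors {y}; <>[]~r there: y:T. ✓
x: no successors, so <><>[]~r fails. ✗
y: successors {z}; <>[]~r there: z:F. ✗
z: no successors, so <><>[]~r fails. ✗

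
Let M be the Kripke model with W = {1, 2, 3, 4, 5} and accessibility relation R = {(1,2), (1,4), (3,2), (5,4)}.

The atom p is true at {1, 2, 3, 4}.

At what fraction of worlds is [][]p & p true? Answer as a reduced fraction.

4/5

1: [][]p is T, p is T. ✓
2: [][]p is T, p is T. ✓
3: [][]p is T, p is T. ✓
4: [][]p is T, p is T. ✓
5: [][]p is T, p is F. ✗
That's 4 of 5 worlds, so 4/5.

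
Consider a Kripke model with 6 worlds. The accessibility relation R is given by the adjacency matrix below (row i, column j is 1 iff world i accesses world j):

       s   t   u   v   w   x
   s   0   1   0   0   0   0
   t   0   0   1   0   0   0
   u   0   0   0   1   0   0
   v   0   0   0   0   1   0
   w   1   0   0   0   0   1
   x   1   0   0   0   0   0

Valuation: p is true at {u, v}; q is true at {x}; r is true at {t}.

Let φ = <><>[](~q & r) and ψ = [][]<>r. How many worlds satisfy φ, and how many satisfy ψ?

For <><>[](~q & r):
s: successors {t}; <>[](~q & r) there: t:F. ✗
t: successors {u}; <>[](~q & r) there: u:F. ✗
u: successors {v}; <>[](~q & r) there: v:F. ✗
v: successors {w}; <>[](~q & r) there: w:T. ✓
w: successors {s, x}; <>[](~q & r) there: s:F, x:T. ✓
x: successors {s}; <>[](~q & r) there: s:F. ✗
— 2 worlds.
For [][]<>r:
s: successors {t}; []<>r there: t:F. ✗
t: successors {u}; []<>r there: u:F. ✗
u: successors {v}; []<>r there: v:F. ✗
v: successors {w}; []<>r there: w:F. ✗
w: successors {s, x}; []<>r there: s:F, x:T. ✗
x: successors {s}; []<>r there: s:F. ✗
— 0 worlds.

2 and 0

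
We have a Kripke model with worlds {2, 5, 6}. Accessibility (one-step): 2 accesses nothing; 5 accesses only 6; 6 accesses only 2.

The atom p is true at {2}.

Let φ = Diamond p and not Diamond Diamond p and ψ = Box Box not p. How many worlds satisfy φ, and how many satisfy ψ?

For Diamond p and not Diamond Diamond p:
2: Diamond p is F, not Diamond Diamond p is T. ✗
5: Diamond p is F, not Diamond Diamond p is F. ✗
6: Diamond p is T, not Diamond Diamond p is T. ✓
— 1 world.
For Box Box not p:
2: no successors, so Box Box not p holds vacuously. ✓
5: successors {6}; Box not p there: 6:F. ✗
6: successors {2}; Box not p there: 2:T. ✓
— 2 worlds.

1 and 2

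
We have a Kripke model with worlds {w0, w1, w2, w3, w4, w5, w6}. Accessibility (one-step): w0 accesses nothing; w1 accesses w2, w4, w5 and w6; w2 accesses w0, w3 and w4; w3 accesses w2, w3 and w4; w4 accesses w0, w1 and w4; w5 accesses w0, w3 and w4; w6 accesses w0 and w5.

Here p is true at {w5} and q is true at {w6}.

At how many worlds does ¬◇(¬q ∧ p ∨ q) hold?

w0: ◇(¬q ∧ p ∨ q) is F. ✓
w1: ◇(¬q ∧ p ∨ q) is T. ✗
w2: ◇(¬q ∧ p ∨ q) is F. ✓
w3: ◇(¬q ∧ p ∨ q) is F. ✓
w4: ◇(¬q ∧ p ∨ q) is F. ✓
w5: ◇(¬q ∧ p ∨ q) is F. ✓
w6: ◇(¬q ∧ p ∨ q) is T. ✗
Satisfying worlds: {w0, w2, w3, w4, w5}.

5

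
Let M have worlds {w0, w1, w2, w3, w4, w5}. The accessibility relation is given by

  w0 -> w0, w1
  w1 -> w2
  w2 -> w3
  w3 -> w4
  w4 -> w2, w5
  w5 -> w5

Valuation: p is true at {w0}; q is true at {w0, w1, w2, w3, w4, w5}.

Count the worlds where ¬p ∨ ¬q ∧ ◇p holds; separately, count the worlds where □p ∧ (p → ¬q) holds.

5 and 0

For ¬p ∨ ¬q ∧ ◇p:
w0: ¬p is F, ¬q ∧ ◇p is F. ✗
w1: ¬p is T, ¬q ∧ ◇p is F. ✓
w2: ¬p is T, ¬q ∧ ◇p is F. ✓
w3: ¬p is T, ¬q ∧ ◇p is F. ✓
w4: ¬p is T, ¬q ∧ ◇p is F. ✓
w5: ¬p is T, ¬q ∧ ◇p is F. ✓
— 5 worlds.
For □p ∧ (p → ¬q):
w0: □p is F, p → ¬q is F. ✗
w1: □p is F, p → ¬q is T. ✗
w2: □p is F, p → ¬q is T. ✗
w3: □p is F, p → ¬q is T. ✗
w4: □p is F, p → ¬q is T. ✗
w5: □p is F, p → ¬q is T. ✗
— 0 worlds.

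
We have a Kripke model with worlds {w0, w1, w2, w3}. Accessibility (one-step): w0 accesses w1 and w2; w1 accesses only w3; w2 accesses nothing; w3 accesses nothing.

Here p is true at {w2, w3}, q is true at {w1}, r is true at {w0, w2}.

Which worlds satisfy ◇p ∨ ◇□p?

{w0, w1}

w0: ◇p is T, ◇□p is T. ✓
w1: ◇p is T, ◇□p is T. ✓
w2: ◇p is F, ◇□p is F. ✗
w3: ◇p is F, ◇□p is F. ✗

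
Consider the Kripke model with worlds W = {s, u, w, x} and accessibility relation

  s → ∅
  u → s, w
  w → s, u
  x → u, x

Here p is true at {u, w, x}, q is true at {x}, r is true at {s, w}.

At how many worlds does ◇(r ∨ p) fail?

s: no successors, so ◇(r ∨ p) fails. ✗
u: successors {s, w}; r ∨ p there: s:T, w:T. ✓
w: successors {s, u}; r ∨ p there: s:T, u:T. ✓
x: successors {u, x}; r ∨ p there: u:T, x:T. ✓
Satisfying worlds: {u, w, x}.
So ◇(r ∨ p) fails at the other 1 world.

1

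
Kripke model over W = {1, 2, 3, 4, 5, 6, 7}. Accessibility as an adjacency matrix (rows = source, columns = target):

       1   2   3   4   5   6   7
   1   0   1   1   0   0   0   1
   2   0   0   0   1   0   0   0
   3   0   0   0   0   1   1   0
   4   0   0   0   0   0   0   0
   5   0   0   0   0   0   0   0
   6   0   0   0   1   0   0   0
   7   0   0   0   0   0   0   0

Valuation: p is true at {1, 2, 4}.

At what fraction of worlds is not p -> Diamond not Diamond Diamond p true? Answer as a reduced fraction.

1: not p is F, Diamond not Diamond Diamond p is T. ✓
2: not p is F, Diamond not Diamond Diamond p is T. ✓
3: not p is T, Diamond not Diamond Diamond p is T. ✓
4: not p is F, Diamond not Diamond Diamond p is F. ✓
5: not p is T, Diamond not Diamond Diamond p is F. ✗
6: not p is T, Diamond not Diamond Diamond p is T. ✓
7: not p is T, Diamond not Diamond Diamond p is F. ✗
That's 5 of 7 worlds, so 5/7.

5/7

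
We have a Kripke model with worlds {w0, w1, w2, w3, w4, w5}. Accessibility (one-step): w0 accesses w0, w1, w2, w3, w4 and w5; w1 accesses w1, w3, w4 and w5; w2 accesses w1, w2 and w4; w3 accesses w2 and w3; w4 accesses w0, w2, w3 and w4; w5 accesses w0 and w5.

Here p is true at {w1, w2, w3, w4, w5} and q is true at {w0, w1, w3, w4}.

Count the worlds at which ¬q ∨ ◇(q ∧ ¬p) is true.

4

w0: ¬q is F, ◇(q ∧ ¬p) is T. ✓
w1: ¬q is F, ◇(q ∧ ¬p) is F. ✗
w2: ¬q is T, ◇(q ∧ ¬p) is F. ✓
w3: ¬q is F, ◇(q ∧ ¬p) is F. ✗
w4: ¬q is F, ◇(q ∧ ¬p) is T. ✓
w5: ¬q is T, ◇(q ∧ ¬p) is T. ✓
Satisfying worlds: {w0, w2, w4, w5}.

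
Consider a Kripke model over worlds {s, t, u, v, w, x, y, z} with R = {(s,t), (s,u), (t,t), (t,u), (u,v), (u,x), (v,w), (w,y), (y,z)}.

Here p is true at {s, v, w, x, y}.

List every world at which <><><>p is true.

{s, t, u}

s: successors {t, u}; <><>p there: t:T, u:T. ✓
t: successors {t, u}; <><>p there: t:T, u:T. ✓
u: successors {v, x}; <><>p there: v:T, x:F. ✓
v: successors {w}; <><>p there: w:F. ✗
w: successors {y}; <><>p there: y:F. ✗
x: no successors, so <><><>p fails. ✗
y: successors {z}; <><>p there: z:F. ✗
z: no successors, so <><><>p fails. ✗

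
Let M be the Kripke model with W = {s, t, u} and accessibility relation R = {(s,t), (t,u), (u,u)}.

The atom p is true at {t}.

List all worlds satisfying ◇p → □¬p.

{t, u}

s: ◇p is T, □¬p is F. ✗
t: ◇p is F, □¬p is T. ✓
u: ◇p is F, □¬p is T. ✓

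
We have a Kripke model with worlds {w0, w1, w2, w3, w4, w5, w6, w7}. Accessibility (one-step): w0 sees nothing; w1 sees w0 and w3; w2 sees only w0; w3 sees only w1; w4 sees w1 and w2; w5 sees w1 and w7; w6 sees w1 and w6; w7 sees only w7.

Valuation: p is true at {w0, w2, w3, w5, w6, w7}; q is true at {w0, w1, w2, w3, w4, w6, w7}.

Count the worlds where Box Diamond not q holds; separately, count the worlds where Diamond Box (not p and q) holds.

For Box Diamond not q:
w0: no successors, so Box Diamond not q holds vacuously. ✓
w1: successors {w0, w3}; Diamond not q there: w0:F, w3:F. ✗
w2: successors {w0}; Diamond not q there: w0:F. ✗
w3: successors {w1}; Diamond not q there: w1:F. ✗
w4: successors {w1, w2}; Diamond not q there: w1:F, w2:F. ✗
w5: successors {w1, w7}; Diamond not q there: w1:F, w7:F. ✗
w6: successors {w1, w6}; Diamond not q there: w1:F, w6:F. ✗
w7: successors {w7}; Diamond not q there: w7:F. ✗
— 1 world.
For Diamond Box (not p and q):
w0: no successors, so Diamond Box (not p and q) fails. ✗
w1: successors {w0, w3}; Box (not p and q) there: w0:T, w3:T. ✓
w2: successors {w0}; Box (not p and q) there: w0:T. ✓
w3: successors {w1}; Box (not p and q) there: w1:F. ✗
w4: successors {w1, w2}; Box (not p and q) there: w1:F, w2:F. ✗
w5: successors {w1, w7}; Box (not p and q) there: w1:F, w7:F. ✗
w6: successors {w1, w6}; Box (not p and q) there: w1:F, w6:F. ✗
w7: successors {w7}; Box (not p and q) there: w7:F. ✗
— 2 worlds.

1 and 2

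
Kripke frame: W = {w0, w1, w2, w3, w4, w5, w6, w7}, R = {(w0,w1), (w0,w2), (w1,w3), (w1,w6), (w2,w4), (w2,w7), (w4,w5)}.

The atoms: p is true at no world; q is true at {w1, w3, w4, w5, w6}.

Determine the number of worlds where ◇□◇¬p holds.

w0: successors {w1, w2}; □◇¬p there: w1:F, w2:F. ✗
w1: successors {w3, w6}; □◇¬p there: w3:T, w6:T. ✓
w2: successors {w4, w7}; □◇¬p there: w4:F, w7:T. ✓
w3: no successors, so ◇□◇¬p fails. ✗
w4: successors {w5}; □◇¬p there: w5:T. ✓
w5: no successors, so ◇□◇¬p fails. ✗
w6: no successors, so ◇□◇¬p fails. ✗
w7: no successors, so ◇□◇¬p fails. ✗
Satisfying worlds: {w1, w2, w4}.

3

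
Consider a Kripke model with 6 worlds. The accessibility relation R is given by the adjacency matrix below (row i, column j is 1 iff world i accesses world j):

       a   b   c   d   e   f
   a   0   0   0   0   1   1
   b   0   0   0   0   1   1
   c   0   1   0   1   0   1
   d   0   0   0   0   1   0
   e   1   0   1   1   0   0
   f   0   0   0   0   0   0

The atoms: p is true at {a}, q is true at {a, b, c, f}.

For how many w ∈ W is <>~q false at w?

a: successors {e, f}; ~q there: e:T, f:F. ✓
b: successors {e, f}; ~q there: e:T, f:F. ✓
c: successors {b, d, f}; ~q there: b:F, d:T, f:F. ✓
d: successors {e}; ~q there: e:T. ✓
e: successors {a, c, d}; ~q there: a:F, c:F, d:T. ✓
f: no successors, so <>~q fails. ✗
Satisfying worlds: {a, b, c, d, e}.
So <>~q fails at the other 1 world.

1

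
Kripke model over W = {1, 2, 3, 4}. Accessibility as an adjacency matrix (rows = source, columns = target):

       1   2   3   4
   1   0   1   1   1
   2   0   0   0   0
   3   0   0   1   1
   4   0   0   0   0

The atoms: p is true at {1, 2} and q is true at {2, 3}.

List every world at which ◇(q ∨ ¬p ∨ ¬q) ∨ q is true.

{1, 2, 3}

1: ◇(q ∨ ¬p ∨ ¬q) is T, q is F. ✓
2: ◇(q ∨ ¬p ∨ ¬q) is F, q is T. ✓
3: ◇(q ∨ ¬p ∨ ¬q) is T, q is T. ✓
4: ◇(q ∨ ¬p ∨ ¬q) is F, q is F. ✗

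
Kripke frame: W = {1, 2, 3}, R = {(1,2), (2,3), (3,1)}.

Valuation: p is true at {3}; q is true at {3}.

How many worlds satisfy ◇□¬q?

1: successors {2}; □¬q there: 2:F. ✗
2: successors {3}; □¬q there: 3:T. ✓
3: successors {1}; □¬q there: 1:T. ✓
Satisfying worlds: {2, 3}.

2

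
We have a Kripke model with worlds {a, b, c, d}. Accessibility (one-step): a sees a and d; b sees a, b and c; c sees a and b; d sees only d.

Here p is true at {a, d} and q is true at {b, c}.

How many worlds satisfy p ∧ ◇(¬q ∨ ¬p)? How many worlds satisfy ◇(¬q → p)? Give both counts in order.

2 and 4

For p ∧ ◇(¬q ∨ ¬p):
a: p is T, ◇(¬q ∨ ¬p) is T. ✓
b: p is F, ◇(¬q ∨ ¬p) is T. ✗
c: p is F, ◇(¬q ∨ ¬p) is T. ✗
d: p is T, ◇(¬q ∨ ¬p) is T. ✓
— 2 worlds.
For ◇(¬q → p):
a: successors {a, d}; ¬q → p there: a:T, d:T. ✓
b: successors {a, b, c}; ¬q → p there: a:T, b:T, c:T. ✓
c: successors {a, b}; ¬q → p there: a:T, b:T. ✓
d: successors {d}; ¬q → p there: d:T. ✓
— 4 worlds.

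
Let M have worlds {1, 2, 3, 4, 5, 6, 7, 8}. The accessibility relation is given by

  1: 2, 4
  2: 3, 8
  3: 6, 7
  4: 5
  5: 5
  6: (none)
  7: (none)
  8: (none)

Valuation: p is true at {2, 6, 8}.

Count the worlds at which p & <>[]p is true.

1

1: p is F, <>[]p is F. ✗
2: p is T, <>[]p is T. ✓
3: p is F, <>[]p is T. ✗
4: p is F, <>[]p is F. ✗
5: p is F, <>[]p is F. ✗
6: p is T, <>[]p is F. ✗
7: p is F, <>[]p is F. ✗
8: p is T, <>[]p is F. ✗
Satisfying worlds: {2}.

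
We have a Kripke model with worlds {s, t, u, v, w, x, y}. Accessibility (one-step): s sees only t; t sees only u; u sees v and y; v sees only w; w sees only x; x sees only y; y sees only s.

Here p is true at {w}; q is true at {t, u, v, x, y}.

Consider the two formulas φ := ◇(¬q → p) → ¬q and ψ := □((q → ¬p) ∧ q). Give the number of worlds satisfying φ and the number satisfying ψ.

For ◇(¬q → p) → ¬q:
s: ◇(¬q → p) is T, ¬q is T. ✓
t: ◇(¬q → p) is T, ¬q is F. ✗
u: ◇(¬q → p) is T, ¬q is F. ✗
v: ◇(¬q → p) is T, ¬q is F. ✗
w: ◇(¬q → p) is T, ¬q is T. ✓
x: ◇(¬q → p) is T, ¬q is F. ✗
y: ◇(¬q → p) is F, ¬q is F. ✓
— 3 worlds.
For □((q → ¬p) ∧ q):
s: successors {t}; (q → ¬p) ∧ q there: t:T. ✓
t: successors {u}; (q → ¬p) ∧ q there: u:T. ✓
u: successors {v, y}; (q → ¬p) ∧ q there: v:T, y:T. ✓
v: successors {w}; (q → ¬p) ∧ q there: w:F. ✗
w: successors {x}; (q → ¬p) ∧ q there: x:T. ✓
x: successors {y}; (q → ¬p) ∧ q there: y:T. ✓
y: successors {s}; (q → ¬p) ∧ q there: s:F. ✗
— 5 worlds.

3 and 5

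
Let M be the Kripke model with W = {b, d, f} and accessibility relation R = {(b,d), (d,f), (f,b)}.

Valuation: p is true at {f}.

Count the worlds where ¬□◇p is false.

1

b: □◇p is T. ✗
d: □◇p is F. ✓
f: □◇p is F. ✓
Satisfying worlds: {d, f}.
So ¬□◇p fails at the other 1 world.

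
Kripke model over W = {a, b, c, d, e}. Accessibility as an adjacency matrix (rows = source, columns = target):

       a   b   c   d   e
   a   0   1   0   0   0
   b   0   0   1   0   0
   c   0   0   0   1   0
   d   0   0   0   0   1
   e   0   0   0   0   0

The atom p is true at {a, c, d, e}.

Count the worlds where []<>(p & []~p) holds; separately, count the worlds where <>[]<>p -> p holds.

For []<>(p & []~p):
a: successors {b}; <>(p & []~p) there: b:F. ✗
b: successors {c}; <>(p & []~p) there: c:F. ✗
c: successors {d}; <>(p & []~p) there: d:T. ✓
d: successors {e}; <>(p & []~p) there: e:F. ✗
e: no successors, so []<>(p & []~p) holds vacuously. ✓
— 2 worlds.
For <>[]<>p -> p:
a: <>[]<>p is T, p is T. ✓
b: <>[]<>p is T, p is F. ✗
c: <>[]<>p is F, p is T. ✓
d: <>[]<>p is T, p is T. ✓
e: <>[]<>p is F, p is T. ✓
— 4 worlds.

2 and 4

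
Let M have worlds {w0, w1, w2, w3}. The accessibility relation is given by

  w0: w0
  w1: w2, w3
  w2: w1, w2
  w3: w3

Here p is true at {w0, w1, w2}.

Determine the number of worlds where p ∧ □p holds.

2

w0: p is T, □p is T. ✓
w1: p is T, □p is F. ✗
w2: p is T, □p is T. ✓
w3: p is F, □p is F. ✗
Satisfying worlds: {w0, w2}.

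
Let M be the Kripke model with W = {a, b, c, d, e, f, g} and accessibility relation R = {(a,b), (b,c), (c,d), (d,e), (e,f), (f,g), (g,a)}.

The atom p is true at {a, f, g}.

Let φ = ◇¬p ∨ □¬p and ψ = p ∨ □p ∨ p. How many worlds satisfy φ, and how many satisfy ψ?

4 and 4

For ◇¬p ∨ □¬p:
a: ◇¬p is T, □¬p is T. ✓
b: ◇¬p is T, □¬p is T. ✓
c: ◇¬p is T, □¬p is T. ✓
d: ◇¬p is T, □¬p is T. ✓
e: ◇¬p is F, □¬p is F. ✗
f: ◇¬p is F, □¬p is F. ✗
g: ◇¬p is F, □¬p is F. ✗
— 4 worlds.
For p ∨ □p ∨ p:
a: p is T, □p ∨ p is T. ✓
b: p is F, □p ∨ p is F. ✗
c: p is F, □p ∨ p is F. ✗
d: p is F, □p ∨ p is F. ✗
e: p is F, □p ∨ p is T. ✓
f: p is T, □p ∨ p is T. ✓
g: p is T, □p ∨ p is T. ✓
— 4 worlds.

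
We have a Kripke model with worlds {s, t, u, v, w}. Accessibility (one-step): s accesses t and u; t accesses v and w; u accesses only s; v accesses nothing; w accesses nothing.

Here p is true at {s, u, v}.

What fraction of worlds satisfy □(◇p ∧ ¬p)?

2/5

s: successors {t, u}; ◇p ∧ ¬p there: t:T, u:F. ✗
t: successors {v, w}; ◇p ∧ ¬p there: v:F, w:F. ✗
u: successors {s}; ◇p ∧ ¬p there: s:F. ✗
v: no successors, so □(◇p ∧ ¬p) holds vacuously. ✓
w: no successors, so □(◇p ∧ ¬p) holds vacuously. ✓
That's 2 of 5 worlds, so 2/5.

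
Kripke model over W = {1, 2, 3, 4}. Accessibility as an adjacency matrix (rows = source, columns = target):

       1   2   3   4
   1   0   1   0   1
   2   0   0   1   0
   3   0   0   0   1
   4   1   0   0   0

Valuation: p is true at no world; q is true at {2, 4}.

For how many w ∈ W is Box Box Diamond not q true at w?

1: successors {2, 4}; Box Diamond not q there: 2:F, 4:F. ✗
2: successors {3}; Box Diamond not q there: 3:T. ✓
3: successors {4}; Box Diamond not q there: 4:F. ✗
4: successors {1}; Box Diamond not q there: 1:T. ✓
Satisfying worlds: {2, 4}.

2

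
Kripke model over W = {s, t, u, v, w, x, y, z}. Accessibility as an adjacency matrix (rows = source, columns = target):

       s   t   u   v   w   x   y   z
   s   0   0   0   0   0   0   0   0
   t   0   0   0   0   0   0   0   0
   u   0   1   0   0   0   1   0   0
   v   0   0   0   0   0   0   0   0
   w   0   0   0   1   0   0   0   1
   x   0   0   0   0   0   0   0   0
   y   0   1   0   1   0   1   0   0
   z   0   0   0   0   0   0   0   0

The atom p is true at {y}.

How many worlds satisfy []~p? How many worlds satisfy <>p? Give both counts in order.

For []~p:
s: no successors, so []~p holds vacuously. ✓
t: no successors, so []~p holds vacuously. ✓
u: successors {t, x}; ~p there: t:T, x:T. ✓
v: no successors, so []~p holds vacuously. ✓
w: successors {v, z}; ~p there: v:T, z:T. ✓
x: no successors, so []~p holds vacuously. ✓
y: successors {t, v, x}; ~p there: t:T, v:T, x:T. ✓
z: no successors, so []~p holds vacuously. ✓
— 8 worlds.
For <>p:
s: no successors, so <>p fails. ✗
t: no successors, so <>p fails. ✗
u: successors {t, x}; p there: t:F, x:F. ✗
v: no successors, so <>p fails. ✗
w: successors {v, z}; p there: v:F, z:F. ✗
x: no successors, so <>p fails. ✗
y: successors {t, v, x}; p there: t:F, v:F, x:F. ✗
z: no successors, so <>p fails. ✗
— 0 worlds.

8 and 0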